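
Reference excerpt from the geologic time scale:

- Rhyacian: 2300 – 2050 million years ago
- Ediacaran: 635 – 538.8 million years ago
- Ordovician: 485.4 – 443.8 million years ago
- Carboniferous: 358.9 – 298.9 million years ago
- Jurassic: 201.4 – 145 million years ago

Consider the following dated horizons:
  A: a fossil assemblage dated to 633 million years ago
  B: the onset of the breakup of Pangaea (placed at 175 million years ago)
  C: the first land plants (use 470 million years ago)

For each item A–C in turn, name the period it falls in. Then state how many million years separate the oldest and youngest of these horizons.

A — Ediacaran; B — Jurassic; C — Ordovician; span 458 million years

Match each age against the start–end ranges in the excerpt: A = 633 Ma → Ediacaran (635–538.8); B = 175 Ma → Jurassic (201.4–145); C = 470 Ma → Ordovician (485.4–443.8).
The largest age is 633 Ma and the smallest is 175 Ma; their difference is 458 Myr.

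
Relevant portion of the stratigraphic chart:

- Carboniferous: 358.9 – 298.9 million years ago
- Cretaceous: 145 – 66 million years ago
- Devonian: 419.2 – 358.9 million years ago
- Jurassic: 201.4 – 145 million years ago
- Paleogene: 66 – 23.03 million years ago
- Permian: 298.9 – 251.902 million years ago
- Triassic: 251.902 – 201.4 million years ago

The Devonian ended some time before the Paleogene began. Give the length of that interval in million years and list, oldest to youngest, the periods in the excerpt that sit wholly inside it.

End of Devonian = 358.9 Ma; start of Paleogene = 66 Ma.
Gap = 358.9 − 66 = 292.9 Myr.
Periods wholly inside 358.9–66 Ma: Carboniferous (358.9–298.9), Permian (298.9–251.902), Triassic (251.902–201.4), Jurassic (201.4–145), Cretaceous (145–66).

292.9 million years; Carboniferous, Permian, Triassic, Jurassic, Cretaceous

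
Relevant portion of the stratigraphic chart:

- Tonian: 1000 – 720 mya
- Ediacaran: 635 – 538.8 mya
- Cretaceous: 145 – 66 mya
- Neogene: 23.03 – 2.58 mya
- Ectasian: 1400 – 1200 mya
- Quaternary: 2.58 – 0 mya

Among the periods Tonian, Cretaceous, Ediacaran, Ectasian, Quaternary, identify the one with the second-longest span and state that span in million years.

Durations: Tonian 280; Cretaceous 79; Ediacaran 96.2; Ectasian 200; Quaternary 2.58 Myr.
Sorted longest-first: Tonian (280), Ectasian (200), Ediacaran (96.2), Cretaceous (79), Quaternary (2.58).
The second longest is Ectasian at 200 Myr.

Ectasian, 200 million years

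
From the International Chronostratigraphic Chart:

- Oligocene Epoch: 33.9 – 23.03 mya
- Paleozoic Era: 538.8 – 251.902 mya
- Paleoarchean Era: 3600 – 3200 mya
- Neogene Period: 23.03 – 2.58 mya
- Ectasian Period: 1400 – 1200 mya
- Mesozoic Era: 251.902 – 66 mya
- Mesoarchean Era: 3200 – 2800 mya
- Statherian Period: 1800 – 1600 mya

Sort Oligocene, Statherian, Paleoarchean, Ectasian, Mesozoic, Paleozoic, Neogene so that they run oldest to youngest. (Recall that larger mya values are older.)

Paleoarchean, Statherian, Ectasian, Paleozoic, Mesozoic, Oligocene, Neogene

Read off each span (Ma): Oligocene 33.9–23.03; Statherian 1800–1600; Paleoarchean 3600–3200; Ectasian 1400–1200; Mesozoic 251.902–66; Paleozoic 538.8–251.902; Neogene 23.03–2.58.
Larger Ma is older, so oldest→youngest is Paleoarchean, Statherian, Ectasian, Paleozoic, Mesozoic, Oligocene, Neogene.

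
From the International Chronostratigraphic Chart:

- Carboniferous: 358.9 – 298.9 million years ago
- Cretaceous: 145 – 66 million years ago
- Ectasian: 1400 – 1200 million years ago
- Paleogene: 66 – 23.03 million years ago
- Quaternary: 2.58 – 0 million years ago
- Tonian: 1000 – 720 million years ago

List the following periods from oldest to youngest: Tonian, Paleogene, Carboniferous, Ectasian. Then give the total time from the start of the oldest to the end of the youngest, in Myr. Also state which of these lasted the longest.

Start ages (Ma): Ectasian 1400, Tonian 1000, Carboniferous 358.9, Paleogene 66.
Ordered oldest to youngest: Ectasian, Tonian, Carboniferous, Paleogene.
Span = 1400 − 23.03 = 1376.97 Myr.
Durations: Paleogene 42.97, Tonian 280, Carboniferous 60, Ectasian 200 → longest is Tonian (280 Myr).

Ectasian → Tonian → Carboniferous → Paleogene; total span 1376.97 Myr; longest is Tonian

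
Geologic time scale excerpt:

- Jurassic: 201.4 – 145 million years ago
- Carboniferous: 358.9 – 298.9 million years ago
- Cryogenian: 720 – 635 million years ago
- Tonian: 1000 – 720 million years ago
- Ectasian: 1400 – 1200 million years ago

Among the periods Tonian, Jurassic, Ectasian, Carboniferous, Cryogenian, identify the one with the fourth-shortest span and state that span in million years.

Durations: Tonian 280; Jurassic 56.4; Ectasian 200; Carboniferous 60; Cryogenian 85 Myr.
Sorted shortest-first: Jurassic (56.4), Carboniferous (60), Cryogenian (85), Ectasian (200), Tonian (280).
The fourth shortest is Ectasian at 200 Myr.

Ectasian, 200 million years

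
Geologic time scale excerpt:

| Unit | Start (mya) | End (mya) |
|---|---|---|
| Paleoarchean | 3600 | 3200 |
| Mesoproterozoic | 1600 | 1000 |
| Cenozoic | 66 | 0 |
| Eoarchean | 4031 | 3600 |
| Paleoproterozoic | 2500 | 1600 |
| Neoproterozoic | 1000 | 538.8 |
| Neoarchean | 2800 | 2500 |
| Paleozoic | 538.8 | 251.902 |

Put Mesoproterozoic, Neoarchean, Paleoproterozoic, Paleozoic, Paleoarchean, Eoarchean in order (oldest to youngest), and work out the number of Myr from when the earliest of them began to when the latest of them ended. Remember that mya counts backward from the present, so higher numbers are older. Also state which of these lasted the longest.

Eoarchean, Paleoarchean, Neoarchean, Paleoproterozoic, Mesoproterozoic, Paleozoic; total span 3779.098 Myr; longest is Paleoproterozoic

Start ages (Ma): Eoarchean 4031, Paleoarchean 3600, Neoarchean 2800, Paleoproterozoic 2500, Mesoproterozoic 1600, Paleozoic 538.8.
Ordered oldest to youngest: Eoarchean, Paleoarchean, Neoarchean, Paleoproterozoic, Mesoproterozoic, Paleozoic.
Span = 4031 − 251.902 = 3779.098 Myr.
Durations: Paleozoic 286.898, Mesoproterozoic 600, Neoarchean 300, Paleoarchean 400, Paleoproterozoic 900, Eoarchean 431 → longest is Paleoproterozoic (900 Myr).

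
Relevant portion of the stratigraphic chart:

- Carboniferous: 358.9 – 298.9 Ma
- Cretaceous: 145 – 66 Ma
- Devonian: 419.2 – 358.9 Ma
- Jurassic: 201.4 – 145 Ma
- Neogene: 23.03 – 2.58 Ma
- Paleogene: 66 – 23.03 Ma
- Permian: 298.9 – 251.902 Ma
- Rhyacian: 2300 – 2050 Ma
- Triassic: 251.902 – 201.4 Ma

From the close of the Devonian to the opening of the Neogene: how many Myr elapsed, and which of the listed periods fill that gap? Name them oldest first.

End of Devonian = 358.9 Ma; start of Neogene = 23.03 Ma.
Gap = 358.9 − 23.03 = 335.87 Myr.
Periods wholly inside 358.9–23.03 Ma: Carboniferous (358.9–298.9), Permian (298.9–251.902), Triassic (251.902–201.4), Jurassic (201.4–145), Cretaceous (145–66), Paleogene (66–23.03).

335.87 million years; Carboniferous, Permian, Triassic, Jurassic, Cretaceous, Paleogene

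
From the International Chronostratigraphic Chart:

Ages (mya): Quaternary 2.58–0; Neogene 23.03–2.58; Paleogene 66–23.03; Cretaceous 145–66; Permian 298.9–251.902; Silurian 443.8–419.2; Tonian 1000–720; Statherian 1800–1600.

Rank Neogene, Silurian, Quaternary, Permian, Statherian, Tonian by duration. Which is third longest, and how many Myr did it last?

Start − end for each: Neogene 23.03 − 2.58 = 20.45; Silurian 443.8 − 419.2 = 24.6; Quaternary 2.58 − 0 = 2.58; Permian 298.9 − 251.902 = 46.998; Statherian 1800 − 1600 = 200; Tonian 1000 − 720 = 280.
Ranking these from longest: Tonian > Statherian > Permian > Silurian > Neogene > Quaternary.
Position 3 in that ranking is Permian, which lasted 46.998 Myr.

Permian, 46.998 million years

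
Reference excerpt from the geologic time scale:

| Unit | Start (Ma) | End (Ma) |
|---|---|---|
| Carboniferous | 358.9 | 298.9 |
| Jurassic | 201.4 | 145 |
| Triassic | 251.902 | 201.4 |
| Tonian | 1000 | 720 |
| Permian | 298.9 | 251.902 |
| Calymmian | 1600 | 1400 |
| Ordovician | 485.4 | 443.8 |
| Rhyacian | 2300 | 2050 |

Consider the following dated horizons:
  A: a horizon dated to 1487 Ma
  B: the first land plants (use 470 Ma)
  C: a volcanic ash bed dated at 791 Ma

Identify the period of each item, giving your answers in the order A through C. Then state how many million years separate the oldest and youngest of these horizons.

A: 1487 Ma lies in 1600–1400 Ma, so Calymmian.
B: 470 Ma lies in 485.4–443.8 Ma, so Ordovician.
C: 791 Ma lies in 1000–720 Ma, so Tonian.
Oldest = 1487 Ma, youngest = 470 Ma → span 1017 Myr.

A — Calymmian; B — Ordovician; C — Tonian; span 1017 million years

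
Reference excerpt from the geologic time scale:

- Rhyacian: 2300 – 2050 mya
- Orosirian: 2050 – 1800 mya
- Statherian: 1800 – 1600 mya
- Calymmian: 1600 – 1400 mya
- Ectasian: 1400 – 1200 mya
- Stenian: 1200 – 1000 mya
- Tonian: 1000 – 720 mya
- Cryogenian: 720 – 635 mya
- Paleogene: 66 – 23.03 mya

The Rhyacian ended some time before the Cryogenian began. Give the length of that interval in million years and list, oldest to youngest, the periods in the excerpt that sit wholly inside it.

The Rhyacian closes at 2050 Ma and the Cryogenian opens at 720 Ma, so the interval is 2050 − 720 = 1330 Myr.
A period fits inside if it starts at or after 2050 Ma and ends at or before 720 Ma; oldest first that gives Orosirian, Statherian, Calymmian, Ectasian, Stenian, Tonian.

1330 million years; Orosirian, Statherian, Calymmian, Ectasian, Stenian, Tonian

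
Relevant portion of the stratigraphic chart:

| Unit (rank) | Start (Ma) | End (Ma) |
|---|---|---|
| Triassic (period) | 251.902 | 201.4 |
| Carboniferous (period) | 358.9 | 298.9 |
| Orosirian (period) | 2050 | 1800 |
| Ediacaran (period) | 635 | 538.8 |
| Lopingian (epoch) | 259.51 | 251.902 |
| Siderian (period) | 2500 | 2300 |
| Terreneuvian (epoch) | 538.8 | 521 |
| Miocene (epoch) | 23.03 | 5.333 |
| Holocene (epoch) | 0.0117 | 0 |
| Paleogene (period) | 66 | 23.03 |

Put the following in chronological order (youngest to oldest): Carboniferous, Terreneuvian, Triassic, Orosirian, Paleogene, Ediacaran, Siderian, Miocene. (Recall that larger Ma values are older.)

Sorting by start age (ascending Ma, since larger Ma = older): Miocene start 23.03, Paleogene start 66, Triassic start 251.902, Carboniferous start 358.9, Terreneuvian start 538.8, Ediacaran start 635, Orosirian start 2050, Siderian start 2500.

Miocene, then Paleogene, then Triassic, then Carboniferous, then Terreneuvian, then Ediacaran, then Orosirian, then Siderian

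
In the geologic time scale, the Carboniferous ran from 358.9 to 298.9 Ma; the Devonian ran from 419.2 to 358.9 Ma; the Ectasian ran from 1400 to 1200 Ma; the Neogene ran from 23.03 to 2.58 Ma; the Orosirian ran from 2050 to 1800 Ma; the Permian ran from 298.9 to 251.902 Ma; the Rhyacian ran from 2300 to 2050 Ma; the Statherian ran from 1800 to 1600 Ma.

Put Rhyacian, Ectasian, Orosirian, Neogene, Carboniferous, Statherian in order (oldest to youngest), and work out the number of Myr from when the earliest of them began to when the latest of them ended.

Start ages (Ma): Rhyacian 2300, Orosirian 2050, Statherian 1800, Ectasian 1400, Carboniferous 358.9, Neogene 23.03.
Ordered oldest to youngest: Rhyacian, Orosirian, Statherian, Ectasian, Carboniferous, Neogene.
Span = 2300 − 2.58 = 2297.42 Myr.

Rhyacian → Orosirian → Statherian → Ectasian → Carboniferous → Neogene; total span 2297.42 Myr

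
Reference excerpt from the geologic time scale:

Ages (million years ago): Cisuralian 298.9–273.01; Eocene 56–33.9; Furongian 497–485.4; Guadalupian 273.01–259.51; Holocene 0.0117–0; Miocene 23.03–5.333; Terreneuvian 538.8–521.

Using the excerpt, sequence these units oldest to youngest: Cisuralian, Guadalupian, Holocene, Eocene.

Cisuralian, Guadalupian, Eocene, Holocene

The oldest of these is Cisuralian (starts 298.9 Ma) and the youngest is Holocene (ends 0 Ma).
In between, by decreasing start age: Guadalupian (273.01), Eocene (56).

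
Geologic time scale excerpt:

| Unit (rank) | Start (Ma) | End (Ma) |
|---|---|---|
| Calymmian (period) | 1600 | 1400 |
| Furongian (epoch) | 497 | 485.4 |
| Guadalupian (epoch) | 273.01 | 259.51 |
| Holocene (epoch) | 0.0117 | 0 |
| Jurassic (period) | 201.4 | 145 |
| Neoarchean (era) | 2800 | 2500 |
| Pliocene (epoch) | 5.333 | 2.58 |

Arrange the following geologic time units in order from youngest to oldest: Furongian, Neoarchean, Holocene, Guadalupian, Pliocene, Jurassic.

Holocene, Pliocene, Jurassic, Guadalupian, Furongian, Neoarchean

Sorting by start age (ascending Ma, since larger Ma = older): Holocene start 0.0117, Pliocene start 5.333, Jurassic start 201.4, Guadalupian start 273.01, Furongian start 497, Neoarchean start 2800.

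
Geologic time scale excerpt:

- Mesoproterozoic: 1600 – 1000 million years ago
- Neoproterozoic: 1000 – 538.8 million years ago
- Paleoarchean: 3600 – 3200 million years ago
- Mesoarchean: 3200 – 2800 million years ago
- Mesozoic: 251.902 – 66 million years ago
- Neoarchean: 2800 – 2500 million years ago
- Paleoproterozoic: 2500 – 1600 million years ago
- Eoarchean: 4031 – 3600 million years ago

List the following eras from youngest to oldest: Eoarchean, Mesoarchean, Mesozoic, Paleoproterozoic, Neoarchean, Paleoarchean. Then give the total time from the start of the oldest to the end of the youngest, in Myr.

From the excerpt: Eoarchean 4031–3600; Mesoarchean 3200–2800; Mesozoic 251.902–66; Paleoproterozoic 2500–1600; Neoarchean 2800–2500; Paleoarchean 3600–3200 (Ma).
Larger Ma is earlier, so the oldest is Eoarchean and the youngest is Mesozoic; youngest to oldest: Mesozoic, Paleoproterozoic, Neoarchean, Mesoarchean, Paleoarchean, Eoarchean.
Oldest start 4031 minus youngest end 66 gives 3965 Myr overall.

Mesozoic, Paleoproterozoic, Neoarchean, Mesoarchean, Paleoarchean, Eoarchean; total span 3965 Myr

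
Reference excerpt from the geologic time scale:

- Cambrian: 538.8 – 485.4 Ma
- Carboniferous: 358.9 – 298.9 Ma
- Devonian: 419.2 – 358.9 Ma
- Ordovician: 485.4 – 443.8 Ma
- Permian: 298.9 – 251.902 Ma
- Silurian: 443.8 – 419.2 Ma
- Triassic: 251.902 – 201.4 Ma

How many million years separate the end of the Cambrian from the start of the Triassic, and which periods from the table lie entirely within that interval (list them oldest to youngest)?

233.498 million years; Ordovician, Silurian, Devonian, Carboniferous, Permian

The Cambrian closes at 485.4 Ma and the Triassic opens at 251.902 Ma, so the interval is 485.4 − 251.902 = 233.498 Myr.
A period fits inside if it starts at or after 485.4 Ma and ends at or before 251.902 Ma; oldest first that gives Ordovician, Silurian, Devonian, Carboniferous, Permian.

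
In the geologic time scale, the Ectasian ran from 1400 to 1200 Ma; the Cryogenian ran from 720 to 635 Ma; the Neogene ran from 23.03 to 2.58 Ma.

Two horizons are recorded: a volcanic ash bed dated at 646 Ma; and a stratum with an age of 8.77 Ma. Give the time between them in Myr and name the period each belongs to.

637.23 million years apart; the first in the Cryogenian, the second in the Neogene

Elapsed time: 646 − 8.77 = 637.23 Myr.
646 Ma lies within 720–635 Ma: Cryogenian.
8.77 Ma lies within 23.03–2.58 Ma: Neogene.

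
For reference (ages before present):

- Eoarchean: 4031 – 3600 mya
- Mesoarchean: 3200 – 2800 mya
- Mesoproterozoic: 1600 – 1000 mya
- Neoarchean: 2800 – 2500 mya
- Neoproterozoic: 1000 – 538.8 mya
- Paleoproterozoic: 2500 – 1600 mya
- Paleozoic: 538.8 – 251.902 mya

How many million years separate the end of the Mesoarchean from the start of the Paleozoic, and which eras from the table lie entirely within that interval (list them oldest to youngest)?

End of Mesoarchean = 2800 Ma; start of Paleozoic = 538.8 Ma.
Gap = 2800 − 538.8 = 2261.2 Myr.
Eras wholly inside 2800–538.8 Ma: Neoarchean (2800–2500), Paleoproterozoic (2500–1600), Mesoproterozoic (1600–1000), Neoproterozoic (1000–538.8).

2261.2 million years; Neoarchean, Paleoproterozoic, Mesoproterozoic, Neoproterozoic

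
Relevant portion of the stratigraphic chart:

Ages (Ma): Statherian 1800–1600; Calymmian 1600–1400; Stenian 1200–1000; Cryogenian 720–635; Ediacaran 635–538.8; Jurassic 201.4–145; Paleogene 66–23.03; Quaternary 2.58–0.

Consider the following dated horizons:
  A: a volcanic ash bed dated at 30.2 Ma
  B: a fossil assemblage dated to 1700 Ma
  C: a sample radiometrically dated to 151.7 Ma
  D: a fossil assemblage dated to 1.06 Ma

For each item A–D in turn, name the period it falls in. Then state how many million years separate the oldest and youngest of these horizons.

Match each age against the start–end ranges in the excerpt: A = 30.2 Ma → Paleogene (66–23.03); B = 1700 Ma → Statherian (1800–1600); C = 151.7 Ma → Jurassic (201.4–145); D = 1.06 Ma → Quaternary (2.58–0).
The largest age is 1700 Ma and the smallest is 1.06 Ma; their difference is 1698.94 Myr.

A — Paleogene; B — Statherian; C — Jurassic; D — Quaternary; span 1698.94 million years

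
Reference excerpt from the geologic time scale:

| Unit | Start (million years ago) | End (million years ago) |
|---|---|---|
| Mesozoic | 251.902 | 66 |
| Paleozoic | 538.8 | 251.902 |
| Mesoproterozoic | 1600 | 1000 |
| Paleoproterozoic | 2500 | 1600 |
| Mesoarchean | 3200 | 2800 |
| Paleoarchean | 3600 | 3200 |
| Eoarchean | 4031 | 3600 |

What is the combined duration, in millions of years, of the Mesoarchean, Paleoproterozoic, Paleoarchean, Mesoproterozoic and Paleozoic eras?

2586.898 million years

Duration is start − end for each: (3200 − 2800) + (2500 − 1600) + (3600 − 3200) + (1600 − 1000) + (538.8 − 251.902).
That is 400 + 900 + 400 + 600 + 286.898, which totals 2586.898 million years.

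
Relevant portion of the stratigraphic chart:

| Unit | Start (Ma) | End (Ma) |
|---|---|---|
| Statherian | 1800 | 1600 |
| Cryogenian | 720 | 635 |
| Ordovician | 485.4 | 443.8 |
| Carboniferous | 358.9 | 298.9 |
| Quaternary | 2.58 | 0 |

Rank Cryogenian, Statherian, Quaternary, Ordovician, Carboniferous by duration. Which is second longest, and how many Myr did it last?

Start − end for each: Cryogenian 720 − 635 = 85; Statherian 1800 − 1600 = 200; Quaternary 2.58 − 0 = 2.58; Ordovician 485.4 − 443.8 = 41.6; Carboniferous 358.9 − 298.9 = 60.
Ranking these from longest: Statherian > Cryogenian > Carboniferous > Ordovician > Quaternary.
Position 2 in that ranking is Cryogenian, which lasted 85 Myr.

Cryogenian, 85 million years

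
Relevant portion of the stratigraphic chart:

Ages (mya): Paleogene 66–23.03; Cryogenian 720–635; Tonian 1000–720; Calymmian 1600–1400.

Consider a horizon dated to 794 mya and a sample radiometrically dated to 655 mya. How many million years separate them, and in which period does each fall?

Elapsed time: 794 − 655 = 139 Myr.
794 Ma lies within 1000–720 Ma: Tonian.
655 Ma lies within 720–635 Ma: Cryogenian.

139 million years apart; the first in the Tonian, the second in the Cryogenian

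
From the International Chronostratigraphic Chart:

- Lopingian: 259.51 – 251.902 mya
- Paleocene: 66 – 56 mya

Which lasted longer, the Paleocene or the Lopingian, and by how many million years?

Paleocene: 66 − 56 = 10 Myr.
Lopingian: 259.51 − 251.902 = 7.608 Myr.
Difference: 10 − 7.608 = 2.392 Myr, so the Paleocene was longer.

Paleocene, by 2.392 million years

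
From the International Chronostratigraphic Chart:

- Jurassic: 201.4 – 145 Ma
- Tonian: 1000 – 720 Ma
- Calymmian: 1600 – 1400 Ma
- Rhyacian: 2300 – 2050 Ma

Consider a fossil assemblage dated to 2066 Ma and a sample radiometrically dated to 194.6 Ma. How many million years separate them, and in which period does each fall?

Elapsed time: 2066 − 194.6 = 1871.4 Myr.
2066 Ma lies within 2300–2050 Ma: Rhyacian.
194.6 Ma lies within 201.4–145 Ma: Jurassic.

1871.4 million years apart; the first in the Rhyacian, the second in the Jurassic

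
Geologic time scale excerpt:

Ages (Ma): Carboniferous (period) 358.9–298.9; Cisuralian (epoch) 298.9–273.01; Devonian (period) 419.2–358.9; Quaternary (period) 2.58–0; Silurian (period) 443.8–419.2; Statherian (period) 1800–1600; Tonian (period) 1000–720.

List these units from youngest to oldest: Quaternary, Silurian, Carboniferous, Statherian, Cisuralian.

The oldest of these is Statherian (starts 1800 Ma) and the youngest is Quaternary (ends 0 Ma).
In between, by decreasing start age: Silurian (443.8), Carboniferous (358.9), Cisuralian (298.9).
Listing youngest first means reversing that sequence.

Quaternary → Cisuralian → Carboniferous → Silurian → Statherian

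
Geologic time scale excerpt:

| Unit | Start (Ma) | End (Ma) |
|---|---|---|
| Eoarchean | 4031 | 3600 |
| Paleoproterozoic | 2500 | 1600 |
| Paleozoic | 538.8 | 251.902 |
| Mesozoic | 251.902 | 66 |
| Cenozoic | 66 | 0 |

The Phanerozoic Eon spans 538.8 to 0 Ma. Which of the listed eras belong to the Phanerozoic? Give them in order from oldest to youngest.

Paleozoic, Mesozoic, Cenozoic

Eras with both bounds inside 538.8–0 Ma: Paleozoic (538.8–251.902), Mesozoic (251.902–66), Cenozoic (66–0).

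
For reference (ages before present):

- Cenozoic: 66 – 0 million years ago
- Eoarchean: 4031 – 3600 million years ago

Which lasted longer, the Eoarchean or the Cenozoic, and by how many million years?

Eoarchean, by 365 million years

Eoarchean: 4031 − 3600 = 431 Myr.
Cenozoic: 66 − 0 = 66 Myr.
Difference: 431 − 66 = 365 Myr, so the Eoarchean was longer.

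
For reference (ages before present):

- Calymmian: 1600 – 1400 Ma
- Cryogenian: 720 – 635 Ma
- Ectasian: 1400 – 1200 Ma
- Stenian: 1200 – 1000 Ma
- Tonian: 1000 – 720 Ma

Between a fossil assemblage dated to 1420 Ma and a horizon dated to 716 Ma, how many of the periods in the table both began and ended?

The older date is 1420 Ma and the younger is 716 Ma.
Periods with start < 1420 and end > 716 Ma: Ectasian (1400–1200), Stenian (1200–1000), Tonian (1000–720).
That is 3 complete periods.

3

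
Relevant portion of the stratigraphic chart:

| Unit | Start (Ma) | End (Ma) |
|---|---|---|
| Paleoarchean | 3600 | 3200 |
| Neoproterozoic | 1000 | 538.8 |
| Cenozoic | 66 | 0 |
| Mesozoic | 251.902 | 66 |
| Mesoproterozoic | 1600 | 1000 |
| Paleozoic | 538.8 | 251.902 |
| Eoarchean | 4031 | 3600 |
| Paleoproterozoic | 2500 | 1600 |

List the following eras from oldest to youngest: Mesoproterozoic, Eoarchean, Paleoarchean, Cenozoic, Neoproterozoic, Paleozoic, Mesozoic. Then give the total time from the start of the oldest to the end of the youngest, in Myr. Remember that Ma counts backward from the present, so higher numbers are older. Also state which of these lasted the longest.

From the excerpt: Mesoproterozoic 1600–1000; Eoarchean 4031–3600; Paleoarchean 3600–3200; Cenozoic 66–0; Neoproterozoic 1000–538.8; Paleozoic 538.8–251.902; Mesozoic 251.902–66 (Ma).
Larger Ma is earlier, so the oldest is Eoarchean and the youngest is Cenozoic; oldest to youngest: Eoarchean, Paleoarchean, Mesoproterozoic, Neoproterozoic, Paleozoic, Mesozoic, Cenozoic.
Oldest start 4031 minus youngest end 0 gives 4031 Myr overall.
Individual lengths (start − end): Neoproterozoic 461.2; Mesoproterozoic 600; Eoarchean 431; Paleoarchean 400; Paleozoic 286.898; Mesozoic 185.902; Cenozoic 66. The largest is Mesoproterozoic at 600 Myr.

Eoarchean → Paleoarchean → Mesoproterozoic → Neoproterozoic → Paleozoic → Mesozoic → Cenozoic; total span 4031 Myr; longest is Mesoproterozoic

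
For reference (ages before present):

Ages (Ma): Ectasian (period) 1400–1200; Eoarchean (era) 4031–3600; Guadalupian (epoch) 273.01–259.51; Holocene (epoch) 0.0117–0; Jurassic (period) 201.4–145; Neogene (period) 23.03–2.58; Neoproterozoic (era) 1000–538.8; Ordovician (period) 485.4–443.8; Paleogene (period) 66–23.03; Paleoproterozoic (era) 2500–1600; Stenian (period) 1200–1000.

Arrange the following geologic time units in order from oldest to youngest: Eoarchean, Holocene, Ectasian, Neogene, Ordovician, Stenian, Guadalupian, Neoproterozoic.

The oldest of these is Eoarchean (starts 4031 Ma) and the youngest is Holocene (ends 0 Ma).
In between, by decreasing start age: Ectasian (1400), Stenian (1200), Neoproterozoic (1000), Ordovician (485.4), Guadalupian (273.01), Neogene (23.03).

Eoarchean, Ectasian, Stenian, Neoproterozoic, Ordovician, Guadalupian, Neogene, Holocene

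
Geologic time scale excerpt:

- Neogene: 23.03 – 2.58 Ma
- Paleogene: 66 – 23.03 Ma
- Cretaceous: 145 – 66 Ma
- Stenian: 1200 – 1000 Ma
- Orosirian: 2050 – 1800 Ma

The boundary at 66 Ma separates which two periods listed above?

The Cretaceous ends at 66 Ma and the Paleogene begins at 66 Ma, so they share that boundary.

Cretaceous and Paleogene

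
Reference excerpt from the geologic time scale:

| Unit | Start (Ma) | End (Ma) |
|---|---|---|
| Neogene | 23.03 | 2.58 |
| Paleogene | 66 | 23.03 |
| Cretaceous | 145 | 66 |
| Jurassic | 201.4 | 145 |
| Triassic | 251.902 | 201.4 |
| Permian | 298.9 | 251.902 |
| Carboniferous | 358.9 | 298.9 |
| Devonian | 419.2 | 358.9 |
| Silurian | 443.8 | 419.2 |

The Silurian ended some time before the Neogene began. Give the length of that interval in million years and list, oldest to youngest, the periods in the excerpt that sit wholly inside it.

396.17 million years; Devonian, Carboniferous, Permian, Triassic, Jurassic, Cretaceous, Paleogene

The Silurian closes at 419.2 Ma and the Neogene opens at 23.03 Ma, so the interval is 419.2 − 23.03 = 396.17 Myr.
A period fits inside if it starts at or after 419.2 Ma and ends at or before 23.03 Ma; oldest first that gives Devonian, Carboniferous, Permian, Triassic, Jurassic, Cretaceous, Paleogene.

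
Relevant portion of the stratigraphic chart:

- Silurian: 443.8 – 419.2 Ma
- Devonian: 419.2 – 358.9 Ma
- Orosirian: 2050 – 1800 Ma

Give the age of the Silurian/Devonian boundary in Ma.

419.2 Ma

The Silurian ends and the Devonian begins at 419.2 Ma.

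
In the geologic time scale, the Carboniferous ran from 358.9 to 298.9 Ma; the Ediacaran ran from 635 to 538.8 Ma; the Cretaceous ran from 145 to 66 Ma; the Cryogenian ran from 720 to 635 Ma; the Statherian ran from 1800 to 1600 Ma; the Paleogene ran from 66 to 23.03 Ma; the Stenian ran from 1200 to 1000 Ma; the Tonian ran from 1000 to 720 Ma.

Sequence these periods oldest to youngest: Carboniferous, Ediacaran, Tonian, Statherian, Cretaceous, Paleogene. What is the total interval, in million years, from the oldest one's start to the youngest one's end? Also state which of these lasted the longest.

Statherian, Tonian, Ediacaran, Carboniferous, Cretaceous, Paleogene; total span 1776.97 Myr; longest is Tonian

From the excerpt: Carboniferous 358.9–298.9; Ediacaran 635–538.8; Tonian 1000–720; Statherian 1800–1600; Cretaceous 145–66; Paleogene 66–23.03 (Ma).
Larger Ma is earlier, so the oldest is Statherian and the youngest is Paleogene; oldest to youngest: Statherian, Tonian, Ediacaran, Carboniferous, Cretaceous, Paleogene.
Oldest start 1800 minus youngest end 23.03 gives 1776.97 Myr overall.
Individual lengths (start − end): Statherian 200; Carboniferous 60; Ediacaran 96.2; Cretaceous 79; Tonian 280; Paleogene 42.97. The largest is Tonian at 280 Myr.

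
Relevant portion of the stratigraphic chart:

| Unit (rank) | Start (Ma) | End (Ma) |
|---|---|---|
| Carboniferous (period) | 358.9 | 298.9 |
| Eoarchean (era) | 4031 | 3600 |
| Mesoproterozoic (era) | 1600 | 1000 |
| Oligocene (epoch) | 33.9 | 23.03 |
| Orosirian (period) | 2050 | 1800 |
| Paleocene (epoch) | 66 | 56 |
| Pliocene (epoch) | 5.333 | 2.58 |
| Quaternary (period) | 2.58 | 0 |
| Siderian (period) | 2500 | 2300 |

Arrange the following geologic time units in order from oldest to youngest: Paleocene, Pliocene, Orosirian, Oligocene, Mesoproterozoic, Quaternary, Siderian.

Siderian, Orosirian, Mesoproterozoic, Paleocene, Oligocene, Pliocene, Quaternary

The oldest of these is Siderian (starts 2500 Ma) and the youngest is Quaternary (ends 0 Ma).
In between, by decreasing start age: Orosirian (2050), Mesoproterozoic (1600), Paleocene (66), Oligocene (33.9), Pliocene (5.333).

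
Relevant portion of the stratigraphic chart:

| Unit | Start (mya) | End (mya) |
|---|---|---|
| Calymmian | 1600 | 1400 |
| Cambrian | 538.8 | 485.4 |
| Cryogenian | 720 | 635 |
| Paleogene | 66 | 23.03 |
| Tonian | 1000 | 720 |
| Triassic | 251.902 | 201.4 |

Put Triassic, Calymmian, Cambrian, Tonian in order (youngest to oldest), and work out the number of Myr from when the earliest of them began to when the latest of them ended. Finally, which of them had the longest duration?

Triassic, Cambrian, Tonian, Calymmian; total span 1398.6 Myr; longest is Tonian

Start ages (Ma): Calymmian 1600, Tonian 1000, Cambrian 538.8, Triassic 251.902.
Ordered youngest to oldest: Triassic, Cambrian, Tonian, Calymmian.
Span = 1600 − 201.4 = 1398.6 Myr.
Durations: Tonian 280, Calymmian 200, Cambrian 53.4, Triassic 50.502 → longest is Tonian (280 Myr).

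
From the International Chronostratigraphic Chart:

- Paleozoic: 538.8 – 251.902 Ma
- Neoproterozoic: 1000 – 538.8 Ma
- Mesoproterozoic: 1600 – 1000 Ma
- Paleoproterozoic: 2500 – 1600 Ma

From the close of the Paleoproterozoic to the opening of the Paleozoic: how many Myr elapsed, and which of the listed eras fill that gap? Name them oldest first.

1061.2 million years; Mesoproterozoic, Neoproterozoic

The Paleoproterozoic closes at 1600 Ma and the Paleozoic opens at 538.8 Ma, so the interval is 1600 − 538.8 = 1061.2 Myr.
An era fits inside if it starts at or after 1600 Ma and ends at or before 538.8 Ma; oldest first that gives Mesoproterozoic, Neoproterozoic.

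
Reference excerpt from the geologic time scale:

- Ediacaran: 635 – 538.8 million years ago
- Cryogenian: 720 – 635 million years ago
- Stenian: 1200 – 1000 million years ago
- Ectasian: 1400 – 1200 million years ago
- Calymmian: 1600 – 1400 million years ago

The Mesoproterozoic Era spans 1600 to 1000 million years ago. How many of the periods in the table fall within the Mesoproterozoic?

3

Periods inside 1600–1000 Ma: Calymmian, Ectasian, Stenian — 3 in total.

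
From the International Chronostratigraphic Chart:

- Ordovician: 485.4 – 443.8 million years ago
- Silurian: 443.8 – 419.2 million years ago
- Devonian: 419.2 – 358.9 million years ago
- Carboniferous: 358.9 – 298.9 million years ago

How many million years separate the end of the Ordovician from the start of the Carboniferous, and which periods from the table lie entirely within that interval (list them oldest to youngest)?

84.9 million years; Silurian, Devonian

The Ordovician closes at 443.8 Ma and the Carboniferous opens at 358.9 Ma, so the interval is 443.8 − 358.9 = 84.9 Myr.
A period fits inside if it starts at or after 443.8 Ma and ends at or before 358.9 Ma; oldest first that gives Silurian, Devonian.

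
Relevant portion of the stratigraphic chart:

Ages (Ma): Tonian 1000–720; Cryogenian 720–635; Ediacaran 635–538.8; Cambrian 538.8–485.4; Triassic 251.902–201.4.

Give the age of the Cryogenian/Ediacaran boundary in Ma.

635 Ma

The Cryogenian ends and the Ediacaran begins at 635 Ma.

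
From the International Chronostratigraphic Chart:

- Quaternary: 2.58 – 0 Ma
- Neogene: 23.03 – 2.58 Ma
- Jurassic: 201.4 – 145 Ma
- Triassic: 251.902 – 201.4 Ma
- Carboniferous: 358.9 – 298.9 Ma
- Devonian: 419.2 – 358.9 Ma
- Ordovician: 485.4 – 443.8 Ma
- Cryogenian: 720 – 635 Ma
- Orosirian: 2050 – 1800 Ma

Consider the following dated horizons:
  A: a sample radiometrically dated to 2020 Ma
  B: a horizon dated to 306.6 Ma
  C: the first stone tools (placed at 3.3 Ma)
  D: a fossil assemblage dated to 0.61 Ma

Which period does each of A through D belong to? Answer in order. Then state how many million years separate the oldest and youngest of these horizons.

Match each age against the start–end ranges in the excerpt: A = 2020 Ma → Orosirian (2050–1800); B = 306.6 Ma → Carboniferous (358.9–298.9); C = 3.3 Ma → Neogene (23.03–2.58); D = 0.61 Ma → Quaternary (2.58–0).
The largest age is 2020 Ma and the smallest is 0.61 Ma; their difference is 2019.39 Myr.

A — Orosirian; B — Carboniferous; C — Neogene; D — Quaternary; span 2019.39 million years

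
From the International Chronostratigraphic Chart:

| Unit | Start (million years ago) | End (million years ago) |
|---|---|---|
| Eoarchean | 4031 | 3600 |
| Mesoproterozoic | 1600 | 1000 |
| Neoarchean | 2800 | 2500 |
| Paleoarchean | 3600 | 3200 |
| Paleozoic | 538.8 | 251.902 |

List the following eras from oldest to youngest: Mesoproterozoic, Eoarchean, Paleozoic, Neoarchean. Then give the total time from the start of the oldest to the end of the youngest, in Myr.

Eoarchean, Neoarchean, Mesoproterozoic, Paleozoic; total span 3779.098 Myr

Start ages (Ma): Eoarchean 4031, Neoarchean 2800, Mesoproterozoic 1600, Paleozoic 538.8.
Ordered oldest to youngest: Eoarchean, Neoarchean, Mesoproterozoic, Paleozoic.
Span = 4031 − 251.902 = 3779.098 Myr.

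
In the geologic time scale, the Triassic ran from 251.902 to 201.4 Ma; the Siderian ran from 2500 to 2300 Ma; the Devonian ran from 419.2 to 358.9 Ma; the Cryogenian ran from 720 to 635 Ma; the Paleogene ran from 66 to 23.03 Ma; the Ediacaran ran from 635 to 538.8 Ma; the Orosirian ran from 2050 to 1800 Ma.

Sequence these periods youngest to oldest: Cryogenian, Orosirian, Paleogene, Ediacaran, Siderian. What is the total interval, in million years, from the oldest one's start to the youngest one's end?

Paleogene, Ediacaran, Cryogenian, Orosirian, Siderian; total span 2476.97 Myr

From the excerpt: Cryogenian 720–635; Orosirian 2050–1800; Paleogene 66–23.03; Ediacaran 635–538.8; Siderian 2500–2300 (Ma).
Larger Ma is earlier, so the oldest is Siderian and the youngest is Paleogene; youngest to oldest: Paleogene, Ediacaran, Cryogenian, Orosirian, Siderian.
Oldest start 2500 minus youngest end 23.03 gives 2476.97 Myr overall.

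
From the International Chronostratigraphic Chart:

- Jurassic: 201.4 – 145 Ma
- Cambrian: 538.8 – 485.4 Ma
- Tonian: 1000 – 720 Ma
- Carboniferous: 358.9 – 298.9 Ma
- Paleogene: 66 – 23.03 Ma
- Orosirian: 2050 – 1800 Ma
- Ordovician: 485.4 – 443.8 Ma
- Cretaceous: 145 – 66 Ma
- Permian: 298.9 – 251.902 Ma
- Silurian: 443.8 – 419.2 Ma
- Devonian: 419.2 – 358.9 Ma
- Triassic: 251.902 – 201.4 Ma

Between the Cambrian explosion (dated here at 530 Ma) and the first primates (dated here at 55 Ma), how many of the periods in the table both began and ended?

8

530 Ma sits inside the Cambrian (538.8–485.4) and 55 Ma inside the Paleogene (66–23.03); neither of those is wholly between the two dates.
The listed periods lying completely between them are Ordovician, Silurian, Devonian, Carboniferous, Permian, Triassic, Jurassic, Cretaceous — 8 in all.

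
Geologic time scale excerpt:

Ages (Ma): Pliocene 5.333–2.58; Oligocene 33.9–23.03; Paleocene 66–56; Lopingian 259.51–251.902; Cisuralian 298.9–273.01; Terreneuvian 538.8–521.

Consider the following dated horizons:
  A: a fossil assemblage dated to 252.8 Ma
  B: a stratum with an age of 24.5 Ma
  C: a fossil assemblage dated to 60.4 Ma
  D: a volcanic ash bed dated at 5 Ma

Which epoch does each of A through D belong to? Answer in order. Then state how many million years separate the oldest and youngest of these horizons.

A — Lopingian; B — Oligocene; C — Paleocene; D — Pliocene; span 247.8 million years

Match each age against the start–end ranges in the excerpt: A = 252.8 Ma → Lopingian (259.51–251.902); B = 24.5 Ma → Oligocene (33.9–23.03); C = 60.4 Ma → Paleocene (66–56); D = 5 Ma → Pliocene (5.333–2.58).
The largest age is 252.8 Ma and the smallest is 5 Ma; their difference is 247.8 Myr.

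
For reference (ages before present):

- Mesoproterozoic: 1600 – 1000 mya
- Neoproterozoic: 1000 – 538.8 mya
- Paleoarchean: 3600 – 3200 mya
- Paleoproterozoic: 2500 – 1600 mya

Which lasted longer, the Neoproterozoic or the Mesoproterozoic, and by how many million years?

Mesoproterozoic, by 138.8 million years

Neoproterozoic: 1000 − 538.8 = 461.2 Myr.
Mesoproterozoic: 1600 − 1000 = 600 Myr.
Difference: 600 − 461.2 = 138.8 Myr, so the Mesoproterozoic was longer.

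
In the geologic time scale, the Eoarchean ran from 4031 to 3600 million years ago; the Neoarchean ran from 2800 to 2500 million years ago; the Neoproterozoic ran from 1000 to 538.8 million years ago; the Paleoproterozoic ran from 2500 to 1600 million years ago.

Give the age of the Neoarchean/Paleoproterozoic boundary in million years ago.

The Neoarchean ends and the Paleoproterozoic begins at 2500 million years ago.

2500 million years ago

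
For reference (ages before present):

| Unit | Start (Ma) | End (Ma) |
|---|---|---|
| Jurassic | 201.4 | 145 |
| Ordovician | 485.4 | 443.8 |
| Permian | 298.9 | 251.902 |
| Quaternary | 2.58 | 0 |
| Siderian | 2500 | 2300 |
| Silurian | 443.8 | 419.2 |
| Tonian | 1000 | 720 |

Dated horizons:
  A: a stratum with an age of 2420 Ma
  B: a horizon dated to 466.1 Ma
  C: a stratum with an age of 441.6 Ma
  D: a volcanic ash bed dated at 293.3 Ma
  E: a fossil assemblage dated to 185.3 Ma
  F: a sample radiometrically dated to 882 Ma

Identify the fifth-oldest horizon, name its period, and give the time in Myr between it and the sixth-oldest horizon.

D, in the Permian; 108 million years to E

Larger Ma means older, so oldest first: A 2420 > F 882 > B 466.1 > C 441.6 > D 293.3 > E 185.3.
Counting 5 along gives D (293.3 Ma); the excerpt puts that inside the Permian, 298.9–251.902 Ma.
Next in line is E (185.3 Ma), and 293.3 − 185.3 = 108 Myr.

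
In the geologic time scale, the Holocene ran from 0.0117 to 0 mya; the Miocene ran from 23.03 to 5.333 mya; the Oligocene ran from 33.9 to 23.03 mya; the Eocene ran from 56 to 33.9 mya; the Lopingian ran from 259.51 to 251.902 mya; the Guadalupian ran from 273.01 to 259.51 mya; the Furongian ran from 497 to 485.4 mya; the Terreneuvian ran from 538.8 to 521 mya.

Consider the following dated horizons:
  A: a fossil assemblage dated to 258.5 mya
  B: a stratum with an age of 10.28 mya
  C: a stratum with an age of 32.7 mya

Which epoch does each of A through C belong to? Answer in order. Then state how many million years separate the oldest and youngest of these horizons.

A — Lopingian; B — Miocene; C — Oligocene; span 248.22 million years

Match each age against the start–end ranges in the excerpt: A = 258.5 Ma → Lopingian (259.51–251.902); B = 10.28 Ma → Miocene (23.03–5.333); C = 32.7 Ma → Oligocene (33.9–23.03).
The largest age is 258.5 Ma and the smallest is 10.28 Ma; their difference is 248.22 Myr.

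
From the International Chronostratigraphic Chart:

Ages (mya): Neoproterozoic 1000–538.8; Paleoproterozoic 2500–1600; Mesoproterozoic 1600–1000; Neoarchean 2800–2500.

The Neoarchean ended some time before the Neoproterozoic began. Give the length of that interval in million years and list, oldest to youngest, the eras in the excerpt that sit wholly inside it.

1500 million years; Paleoproterozoic, Mesoproterozoic

The Neoarchean closes at 2500 Ma and the Neoproterozoic opens at 1000 Ma, so the interval is 2500 − 1000 = 1500 Myr.
An era fits inside if it starts at or after 2500 Ma and ends at or before 1000 Ma; oldest first that gives Paleoproterozoic, Mesoproterozoic.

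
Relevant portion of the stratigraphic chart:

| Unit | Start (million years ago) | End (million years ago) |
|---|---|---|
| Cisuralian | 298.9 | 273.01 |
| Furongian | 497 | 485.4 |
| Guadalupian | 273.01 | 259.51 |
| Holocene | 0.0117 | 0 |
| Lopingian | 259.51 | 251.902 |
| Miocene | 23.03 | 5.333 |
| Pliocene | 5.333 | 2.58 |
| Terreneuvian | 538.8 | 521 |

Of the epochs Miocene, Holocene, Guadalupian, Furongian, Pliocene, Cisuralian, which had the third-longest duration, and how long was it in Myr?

Durations: Miocene 17.697; Holocene 0.0117; Guadalupian 13.5; Furongian 11.6; Pliocene 2.753; Cisuralian 25.89 Myr.
Sorted longest-first: Cisuralian (25.89), Miocene (17.697), Guadalupian (13.5), Furongian (11.6), Pliocene (2.753), Holocene (0.0117).
The third longest is Guadalupian at 13.5 Myr.

Guadalupian, 13.5 million years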